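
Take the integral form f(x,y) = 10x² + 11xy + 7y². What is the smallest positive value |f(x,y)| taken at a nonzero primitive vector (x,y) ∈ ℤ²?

translate: b→-9 (≡11 mod 20), so (10,11,7)→(10,-9,6)
flip: (10,-9,6)→(6,9,10)
translate: b→-3 (≡9 mod 12), so (6,9,10)→(6,-3,7)
reduced (well bottom): (6,-3,7) with a≤c, −a<b≤a
well minimum = a = 6

6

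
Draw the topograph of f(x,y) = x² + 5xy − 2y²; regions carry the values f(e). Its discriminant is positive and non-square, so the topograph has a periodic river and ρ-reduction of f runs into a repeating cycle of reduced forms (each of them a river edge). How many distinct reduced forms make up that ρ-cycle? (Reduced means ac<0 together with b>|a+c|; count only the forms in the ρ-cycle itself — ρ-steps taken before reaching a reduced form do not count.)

D = 33, ⌊√D⌋ = 5
river: ρ → (-2,3,3)
river: ρ → (3,3,-2)
river: ρ → (-2,5,1)
river: ρ → (1,5,-2)
ρ-cycle length = 4 (tail of 0 descent steps not counted)

4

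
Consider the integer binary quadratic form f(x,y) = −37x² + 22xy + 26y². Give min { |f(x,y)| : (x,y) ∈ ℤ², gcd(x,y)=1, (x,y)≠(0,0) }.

river: ρ → (26,30,-33)
river: ρ → (-33,36,23)
river: ρ → (23,56,-13)
river: ρ → (-13,48,39)
river: ρ → (39,30,-22)
river: ρ → (-22,58,11)
river: ρ → (11,52,-37)
river: ρ → (-37,22,26)
closes: descent 0, river 8
min |a| on river = 11

11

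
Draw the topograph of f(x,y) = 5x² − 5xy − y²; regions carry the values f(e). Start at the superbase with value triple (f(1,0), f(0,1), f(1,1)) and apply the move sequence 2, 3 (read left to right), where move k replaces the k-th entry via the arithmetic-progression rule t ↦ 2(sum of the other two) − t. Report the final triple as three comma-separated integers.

start (5,-1,-1) = (f(1,0),f(0,1),f(1,1))
replace slot 2: 2·(5+(-1)) − (-1) = 9 → (5,9,-1)
replace slot 3: 2·(5+9) − (-1) = 29 → (5,9,29)

5,9,29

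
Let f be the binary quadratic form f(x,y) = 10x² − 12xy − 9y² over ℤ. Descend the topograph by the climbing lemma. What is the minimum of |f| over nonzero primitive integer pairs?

descent: ρ → (-9,12,10)  [lands on river]
river: ρ → (10,8,-11)
river: ρ → (-11,14,7)
river: ρ → (7,14,-11)
river: ρ → (-11,8,10)
river: ρ → (10,12,-9)
river: ρ → (-9,6,13)
river: ρ → (13,20,-2)
river: ρ → (-2,20,13)
river: ρ → (13,6,-9)
closes: descent 1, river 10
min |a| on river = 2

2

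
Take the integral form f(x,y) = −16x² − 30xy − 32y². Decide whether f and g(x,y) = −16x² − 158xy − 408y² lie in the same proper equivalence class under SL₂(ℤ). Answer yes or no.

D₁ = -1148, D₂ = -1148
f is negative-definite; reduce −f:
−f: translate: b→-2 (≡30 mod 32), so (16,30,32)→(16,-2,18)
−f: reduced (well bottom): (16,-2,18) with a≤c, −a<b≤a
flip sign back: reduced form of f is (-16,2,-18)
g is negative-definite; reduce −g:
−g: translate: b→-2 (≡158 mod 32), so (16,158,408)→(16,-2,18)
−g: reduced (well bottom): (16,-2,18) with a≤c, −a<b≤a
flip sign back: reduced form of g is (-16,2,-18)
reduced forms (-16, 2, -18) vs (-16, 2, -18) ⇒ equivalent

yes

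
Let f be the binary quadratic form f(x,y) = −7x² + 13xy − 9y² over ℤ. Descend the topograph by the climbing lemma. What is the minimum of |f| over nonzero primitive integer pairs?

translate: b→1 (≡-13 mod 14), so (7,-13,9)→(7,1,3)
flip: (7,1,3)→(3,-1,7)
reduced (well bottom): (3,-1,7) with a≤c, −a<b≤a
well minimum |f| = |-3| = 3 (negative-definite)

3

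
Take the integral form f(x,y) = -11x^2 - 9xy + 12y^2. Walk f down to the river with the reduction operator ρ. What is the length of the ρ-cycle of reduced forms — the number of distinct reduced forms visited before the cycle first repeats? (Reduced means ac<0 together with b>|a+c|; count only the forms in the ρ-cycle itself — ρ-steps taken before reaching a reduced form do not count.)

D = 609, ⌊√D⌋ = 24
descent: ρ → (12,9,-11)  [lands on river]
river: ρ → (-11,13,10)
river: ρ → (10,7,-14)
river: ρ → (-14,21,3)
river: ρ → (3,21,-14)
river: ρ → (-14,7,10)
river: ρ → (10,13,-11)
river: ρ → (-11,9,12)
river: ρ → (12,15,-8)
river: ρ → (-8,17,10)
river: ρ → (10,23,-2)
river: ρ → (-2,21,21)
river: ρ → (21,21,-2)
river: ρ → (-2,23,10)
river: ρ → (10,17,-8)
river: ρ → (-8,15,12)
ρ-cycle length = 16 (tail of 1 descent step not counted)

16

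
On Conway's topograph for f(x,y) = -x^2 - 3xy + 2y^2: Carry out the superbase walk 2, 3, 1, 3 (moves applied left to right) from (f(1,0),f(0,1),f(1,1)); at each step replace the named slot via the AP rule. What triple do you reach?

start (-1,2,-2) = (f(1,0),f(0,1),f(1,1))
replace slot 2: 2·((-1)+(-2)) − 2 = -8 → (-1,-8,-2)
replace slot 3: 2·((-1)+(-8)) − (-2) = -16 → (-1,-8,-16)
replace slot 1: 2·((-8)+(-16)) − (-1) = -47 → (-47,-8,-16)
replace slot 3: 2·((-47)+(-8)) − (-16) = -94 → (-47,-8,-94)

-47,-8,-94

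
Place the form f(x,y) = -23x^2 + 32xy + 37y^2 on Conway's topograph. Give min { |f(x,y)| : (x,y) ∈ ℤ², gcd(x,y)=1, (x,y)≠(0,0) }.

river: ρ → (37,42,-18)
river: ρ → (-18,66,1)
river: ρ → (1,66,-18)
river: ρ → (-18,42,37)
river: ρ → (37,32,-23)
river: ρ → (-23,60,9)
river: ρ → (9,66,-2)
river: ρ → (-2,66,9)
river: ρ → (9,60,-23)
river: ρ → (-23,32,37)
closes: descent 0, river 10
min |a| on river = 1

1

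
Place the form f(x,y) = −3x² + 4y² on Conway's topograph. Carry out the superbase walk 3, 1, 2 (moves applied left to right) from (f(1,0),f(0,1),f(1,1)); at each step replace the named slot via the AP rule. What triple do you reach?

start (-3,4,1) = (f(1,0),f(0,1),f(1,1))
replace slot 3: 2·((-3)+4) − 1 = 1 → (-3,4,1)
replace slot 1: 2·(4+1) − (-3) = 13 → (13,4,1)
replace slot 2: 2·(13+1) − 4 = 24 → (13,24,1)

13,24,1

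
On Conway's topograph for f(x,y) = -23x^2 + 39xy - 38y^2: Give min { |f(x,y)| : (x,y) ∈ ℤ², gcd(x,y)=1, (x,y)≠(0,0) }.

translate: b→7 (≡-39 mod 46), so (23,-39,38)→(23,7,22)
flip: (23,7,22)→(22,-7,23)
reduced (well bottom): (22,-7,23) with a≤c, −a<b≤a
well minimum |f| = |-22| = 22 (negative-definite)

22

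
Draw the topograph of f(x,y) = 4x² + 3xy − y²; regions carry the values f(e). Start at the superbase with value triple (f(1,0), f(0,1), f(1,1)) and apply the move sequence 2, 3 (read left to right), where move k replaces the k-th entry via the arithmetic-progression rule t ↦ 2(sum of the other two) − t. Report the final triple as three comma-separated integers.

start (4,-1,6) = (f(1,0),f(0,1),f(1,1))
replace slot 2: 2·(4+6) − (-1) = 21 → (4,21,6)
replace slot 3: 2·(4+21) − 6 = 44 → (4,21,44)

4,21,44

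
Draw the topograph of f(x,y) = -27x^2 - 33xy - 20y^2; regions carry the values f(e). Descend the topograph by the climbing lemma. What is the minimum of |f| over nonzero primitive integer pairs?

translate: b→-21 (≡33 mod 54), so (27,33,20)→(27,-21,14)
flip: (27,-21,14)→(14,21,27)
translate: b→-7 (≡21 mod 28), so (14,21,27)→(14,-7,20)
reduced (well bottom): (14,-7,20) with a≤c, −a<b≤a
well minimum |f| = |-14| = 14 (negative-definite)

14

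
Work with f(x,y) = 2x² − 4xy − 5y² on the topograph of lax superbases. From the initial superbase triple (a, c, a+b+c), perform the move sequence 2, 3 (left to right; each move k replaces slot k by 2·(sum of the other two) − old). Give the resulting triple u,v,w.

start (2,-5,-7) = (f(1,0),f(0,1),f(1,1))
replace slot 2: 2·(2+(-7)) − (-5) = -5 → (2,-5,-7)
replace slot 3: 2·(2+(-5)) − (-7) = 1 → (2,-5,1)

2,-5,1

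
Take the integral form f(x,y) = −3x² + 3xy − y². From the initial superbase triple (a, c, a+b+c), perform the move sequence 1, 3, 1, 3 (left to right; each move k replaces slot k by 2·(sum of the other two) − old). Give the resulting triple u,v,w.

start (-3,-1,-1) = (f(1,0),f(0,1),f(1,1))
replace slot 1: 2·((-1)+(-1)) − (-3) = -1 → (-1,-1,-1)
replace slot 3: 2·((-1)+(-1)) − (-1) = -3 → (-1,-1,-3)
replace slot 1: 2·((-1)+(-3)) − (-1) = -7 → (-7,-1,-3)
replace slot 3: 2·((-7)+(-1)) − (-3) = -13 → (-7,-1,-13)

-7,-1,-13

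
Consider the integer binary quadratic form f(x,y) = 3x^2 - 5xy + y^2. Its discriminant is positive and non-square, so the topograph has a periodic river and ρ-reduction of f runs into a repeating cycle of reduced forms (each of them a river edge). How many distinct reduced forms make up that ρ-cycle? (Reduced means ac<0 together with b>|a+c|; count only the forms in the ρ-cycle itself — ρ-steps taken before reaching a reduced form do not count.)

D = 13, ⌊√D⌋ = 3
descent: ρ → (1,3,-1)  [lands on river]
river: ρ → (-1,3,1)
ρ-cycle length = 2 (tail of 1 descent step not counted)

2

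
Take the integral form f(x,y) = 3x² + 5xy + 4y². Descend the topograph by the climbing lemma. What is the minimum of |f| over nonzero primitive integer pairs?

translate: b→-1 (≡5 mod 6), so (3,5,4)→(3,-1,2)
flip: (3,-1,2)→(2,1,3)
reduced (well bottom): (2,1,3) with a≤c, −a<b≤a
well minimum = a = 2

2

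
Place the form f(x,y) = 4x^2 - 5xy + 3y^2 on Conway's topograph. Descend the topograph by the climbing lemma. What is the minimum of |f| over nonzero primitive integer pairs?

translate: b→3 (≡-5 mod 8), so (4,-5,3)→(4,3,2)
flip: (4,3,2)→(2,-3,4)
translate: b→1 (≡-3 mod 4), so (2,-3,4)→(2,1,3)
reduced (well bottom): (2,1,3) with a≤c, −a<b≤a
well minimum = a = 2

2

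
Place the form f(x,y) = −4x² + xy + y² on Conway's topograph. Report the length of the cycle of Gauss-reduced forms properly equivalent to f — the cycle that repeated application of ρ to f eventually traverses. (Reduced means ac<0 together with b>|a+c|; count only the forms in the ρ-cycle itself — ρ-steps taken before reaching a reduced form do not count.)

D = 17, ⌊√D⌋ = 4
descent: ρ → (1,3,-2)  [lands on river]
river: ρ → (-2,1,2)
river: ρ → (2,3,-1)
river: ρ → (-1,3,2)
river: ρ → (2,1,-2)
river: ρ → (-2,3,1)
ρ-cycle length = 6 (tail of 1 descent step not counted)

6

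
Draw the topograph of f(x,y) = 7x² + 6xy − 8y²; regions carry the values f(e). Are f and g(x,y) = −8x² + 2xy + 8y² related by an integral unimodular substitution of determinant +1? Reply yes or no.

D₁ = 260, D₂ = 260
river cycle of f (length 10): (-8, 10, 5), (5, 10, -8), (-8, 6, 7), (7, 8, -7), (-7, 6, 8), (8, 10, -5), (-5, 10, 8), (8, 6, -7), (-7, 8, 7), (7, 6, -8)
river cycle of g (length 6): (8, 14, -2), (-2, 14, 8), (8, 2, -8), (-8, 14, 2), (2, 14, -8), (-8, 2, 8)
cycles differ ⇒ inequivalent

no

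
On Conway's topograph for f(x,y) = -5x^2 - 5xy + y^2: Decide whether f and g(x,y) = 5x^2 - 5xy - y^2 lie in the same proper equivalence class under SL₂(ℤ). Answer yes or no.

D₁ = 45, D₂ = 45
river cycle of f (length 2): (1, 5, -5), (-5, 5, 1)
river cycle of g (length 2): (-1, 5, 5), (5, 5, -1)
cycles differ ⇒ inequivalent

no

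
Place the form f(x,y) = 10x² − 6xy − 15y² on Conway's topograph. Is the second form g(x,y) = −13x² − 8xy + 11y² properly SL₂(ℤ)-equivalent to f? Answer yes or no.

D₁ = 636, D₂ = 636
river cycle of f (length 10): (-15, 6, 10), (10, 14, -11), (-11, 8, 13), (13, 18, -6), (-6, 18, 13), (13, 8, -11), (-11, 14, 10), (10, 6, -15), (-15, 24, 1), (1, 24, -15)
river cycle of g (length 10): (11, 8, -13), (-13, 18, 6), (6, 18, -13), (-13, 8, 11), (11, 14, -10), (-10, 6, 15), (15, 24, -1), (-1, 24, 15), (15, 6, -10), (-10, 14, 11)
cycles differ ⇒ inequivalent

no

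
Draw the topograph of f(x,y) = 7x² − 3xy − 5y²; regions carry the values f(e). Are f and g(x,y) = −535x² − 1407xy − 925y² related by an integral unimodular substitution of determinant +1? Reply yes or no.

D₁ = 149, D₂ = 149
river cycle of f (length 10): (-5, 3, 7), (7, 11, -1), (-1, 11, 7), (7, 3, -5), (-5, 7, 5), (5, 3, -7), (-7, 11, 1), (1, 11, -7), (-7, 3, 5), (5, 7, -5)
river cycle of g (length 10): (-1, 11, 7), (7, 3, -5), (-5, 7, 5), (5, 3, -7), (-7, 11, 1), (1, 11, -7), (-7, 3, 5), (5, 7, -5), (-5, 3, 7), (7, 11, -1)
cycles coincide ⇒ equivalent

yes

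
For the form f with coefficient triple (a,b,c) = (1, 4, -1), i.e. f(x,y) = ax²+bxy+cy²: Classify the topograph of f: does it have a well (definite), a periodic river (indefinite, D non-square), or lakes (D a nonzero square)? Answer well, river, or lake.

D = b²−4ac = 4² − 4·1·(-1) = 20
D > 0 non-square ⇒ indefinite ⇒ periodic river

river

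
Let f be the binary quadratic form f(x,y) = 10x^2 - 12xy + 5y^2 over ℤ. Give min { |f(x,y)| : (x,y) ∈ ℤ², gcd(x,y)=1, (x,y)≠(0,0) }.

translate: b→8 (≡-12 mod 20), so (10,-12,5)→(10,8,3)
flip: (10,8,3)→(3,-8,10)
translate: b→-2 (≡-8 mod 6), so (3,-8,10)→(3,-2,5)
reduced (well bottom): (3,-2,5) with a≤c, −a<b≤a
well minimum = a = 3

3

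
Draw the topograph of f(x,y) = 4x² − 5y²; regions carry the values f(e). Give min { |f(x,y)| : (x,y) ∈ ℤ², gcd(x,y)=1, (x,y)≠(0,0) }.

descent: ρ → (-5,0,4)
descent: ρ → (4,8,-1)  [lands on river]
river: ρ → (-1,8,4)
closes: descent 2, river 2
min |a| on river = 1

1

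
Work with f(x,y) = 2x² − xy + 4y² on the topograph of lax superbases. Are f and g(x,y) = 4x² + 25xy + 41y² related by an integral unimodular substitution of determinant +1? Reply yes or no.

D₁ = -31, D₂ = -31
f: reduced (well bottom): (2,-1,4) with a≤c, −a<b≤a
g: translate: b→1 (≡25 mod 8), so (4,25,41)→(4,1,2)
g: flip: (4,1,2)→(2,-1,4)
g: reduced (well bottom): (2,-1,4) with a≤c, −a<b≤a
reduced forms (2, -1, 4) vs (2, -1, 4) ⇒ equivalent

yes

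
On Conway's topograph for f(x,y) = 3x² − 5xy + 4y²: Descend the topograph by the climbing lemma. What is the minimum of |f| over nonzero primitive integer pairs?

translate: b→1 (≡-5 mod 6), so (3,-5,4)→(3,1,2)
flip: (3,1,2)→(2,-1,3)
reduced (well bottom): (2,-1,3) with a≤c, −a<b≤a
well minimum = a = 2

2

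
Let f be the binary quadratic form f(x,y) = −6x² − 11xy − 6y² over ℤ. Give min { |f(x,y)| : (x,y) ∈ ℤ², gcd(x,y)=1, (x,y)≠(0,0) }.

translate: b→-1 (≡11 mod 12), so (6,11,6)→(6,-1,1)
flip: (6,-1,1)→(1,1,6)
reduced (well bottom): (1,1,6) with a≤c, −a<b≤a
well minimum |f| = |-1| = 1 (negative-definite)

1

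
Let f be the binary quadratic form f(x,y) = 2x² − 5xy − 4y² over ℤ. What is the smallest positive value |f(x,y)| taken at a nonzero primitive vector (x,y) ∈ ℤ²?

descent: ρ → (-4,5,2)  [lands on river]
river: ρ → (2,7,-1)
river: ρ → (-1,7,2)
river: ρ → (2,5,-4)
river: ρ → (-4,3,3)
river: ρ → (3,3,-4)
closes: descent 1, river 6
min |a| on river = 1

1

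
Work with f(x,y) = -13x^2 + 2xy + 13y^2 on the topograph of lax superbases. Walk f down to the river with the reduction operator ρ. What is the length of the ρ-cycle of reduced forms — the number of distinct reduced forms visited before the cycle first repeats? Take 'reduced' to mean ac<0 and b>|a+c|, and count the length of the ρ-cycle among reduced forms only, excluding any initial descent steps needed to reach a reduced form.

D = 680, ⌊√D⌋ = 26
river: ρ → (13,24,-2)
river: ρ → (-2,24,13)
river: ρ → (13,2,-13)
river: ρ → (-13,24,2)
river: ρ → (2,24,-13)
river: ρ → (-13,2,13)
ρ-cycle length = 6 (tail of 0 descent steps not counted)

6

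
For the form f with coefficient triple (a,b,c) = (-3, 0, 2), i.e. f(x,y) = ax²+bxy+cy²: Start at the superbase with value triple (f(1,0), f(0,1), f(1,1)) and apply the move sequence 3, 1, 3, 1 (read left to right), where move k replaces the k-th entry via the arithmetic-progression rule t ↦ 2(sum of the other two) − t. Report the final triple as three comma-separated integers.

start (-3,2,-1) = (f(1,0),f(0,1),f(1,1))
replace slot 3: 2·((-3)+2) − (-1) = -1 → (-3,2,-1)
replace slot 1: 2·(2+(-1)) − (-3) = 5 → (5,2,-1)
replace slot 3: 2·(5+2) − (-1) = 15 → (5,2,15)
replace slot 1: 2·(2+15) − 5 = 29 → (29,2,15)

29,2,15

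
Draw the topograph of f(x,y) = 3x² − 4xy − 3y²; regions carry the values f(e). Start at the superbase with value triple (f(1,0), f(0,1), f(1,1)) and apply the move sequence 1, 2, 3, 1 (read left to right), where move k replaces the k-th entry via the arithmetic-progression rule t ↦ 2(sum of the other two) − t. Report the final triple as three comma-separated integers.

start (3,-3,-4) = (f(1,0),f(0,1),f(1,1))
replace slot 1: 2·((-3)+(-4)) − 3 = -17 → (-17,-3,-4)
replace slot 2: 2·((-17)+(-4)) − (-3) = -39 → (-17,-39,-4)
replace slot 3: 2·((-17)+(-39)) − (-4) = -108 → (-17,-39,-108)
replace slot 1: 2·((-39)+(-108)) − (-17) = -277 → (-277,-39,-108)

-277,-39,-108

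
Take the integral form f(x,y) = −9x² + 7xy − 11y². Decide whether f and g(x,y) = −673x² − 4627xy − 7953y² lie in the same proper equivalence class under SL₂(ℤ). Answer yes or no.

D₁ = -347, D₂ = -347
f is negative-definite; reduce −f:
−f: reduced (well bottom): (9,-7,11) with a≤c, −a<b≤a
flip sign back: reduced form of f is (-9,7,-11)
g is negative-definite; reduce −g:
−g: translate: b→589 (≡4627 mod 1346), so (673,4627,7953)→(673,589,129)
−g: flip: (673,589,129)→(129,-589,673)
−g: translate: b→-73 (≡-589 mod 258), so (129,-589,673)→(129,-73,11)
−g: flip: (129,-73,11)→(11,73,129)
−g: translate: b→7 (≡73 mod 22), so (11,73,129)→(11,7,9)
−g: flip: (11,7,9)→(9,-7,11)
−g: reduced (well bottom): (9,-7,11) with a≤c, −a<b≤a
flip sign back: reduced form of g is (-9,7,-11)
reduced forms (-9, 7, -11) vs (-9, 7, -11) ⇒ equivalent

yes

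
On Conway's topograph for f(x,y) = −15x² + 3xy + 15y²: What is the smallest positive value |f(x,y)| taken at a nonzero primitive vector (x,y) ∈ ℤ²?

river: ρ → (15,27,-3)
river: ρ → (-3,27,15)
river: ρ → (15,3,-15)
river: ρ → (-15,27,3)
river: ρ → (3,27,-15)
river: ρ → (-15,3,15)
closes: descent 0, river 6
min |a| on river = 3

3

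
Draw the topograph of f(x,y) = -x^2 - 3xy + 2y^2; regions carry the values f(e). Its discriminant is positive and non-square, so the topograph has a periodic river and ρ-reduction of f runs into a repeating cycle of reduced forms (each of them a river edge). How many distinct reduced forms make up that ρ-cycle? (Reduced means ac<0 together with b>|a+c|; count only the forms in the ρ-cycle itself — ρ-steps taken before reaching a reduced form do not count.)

D = 17, ⌊√D⌋ = 4
descent: ρ → (2,3,-1)  [lands on river]
river: ρ → (-1,3,2)
river: ρ → (2,1,-2)
river: ρ → (-2,3,1)
river: ρ → (1,3,-2)
river: ρ → (-2,1,2)
ρ-cycle length = 6 (tail of 1 descent step not counted)

6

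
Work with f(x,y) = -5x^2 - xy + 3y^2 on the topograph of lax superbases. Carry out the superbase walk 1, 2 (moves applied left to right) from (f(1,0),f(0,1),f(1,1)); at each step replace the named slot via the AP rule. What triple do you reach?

start (-5,3,-3) = (f(1,0),f(0,1),f(1,1))
replace slot 1: 2·(3+(-3)) − (-5) = 5 → (5,3,-3)
replace slot 2: 2·(5+(-3)) − 3 = 1 → (5,1,-3)

5,1,-3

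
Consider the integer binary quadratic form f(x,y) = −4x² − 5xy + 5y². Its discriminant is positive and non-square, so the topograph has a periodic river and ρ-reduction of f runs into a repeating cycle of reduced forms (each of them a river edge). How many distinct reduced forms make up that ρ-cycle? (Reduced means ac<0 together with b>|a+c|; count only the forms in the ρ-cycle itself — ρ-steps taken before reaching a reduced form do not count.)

D = 105, ⌊√D⌋ = 10
descent: ρ → (5,5,-4)  [lands on river]
river: ρ → (-4,3,6)
river: ρ → (6,9,-1)
river: ρ → (-1,9,6)
river: ρ → (6,3,-4)
river: ρ → (-4,5,5)
ρ-cycle length = 6 (tail of 1 descent step not counted)

6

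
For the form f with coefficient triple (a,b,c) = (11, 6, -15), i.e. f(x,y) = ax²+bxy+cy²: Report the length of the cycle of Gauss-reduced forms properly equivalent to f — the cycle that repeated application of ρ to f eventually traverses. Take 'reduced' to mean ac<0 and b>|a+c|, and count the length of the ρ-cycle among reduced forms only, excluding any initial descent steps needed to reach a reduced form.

D = 696, ⌊√D⌋ = 26
river: ρ → (-15,24,2)
river: ρ → (2,24,-15)
river: ρ → (-15,6,11)
river: ρ → (11,16,-10)
river: ρ → (-10,24,3)
river: ρ → (3,24,-10)
river: ρ → (-10,16,11)
river: ρ → (11,6,-15)
ρ-cycle length = 8 (tail of 0 descent steps not counted)

8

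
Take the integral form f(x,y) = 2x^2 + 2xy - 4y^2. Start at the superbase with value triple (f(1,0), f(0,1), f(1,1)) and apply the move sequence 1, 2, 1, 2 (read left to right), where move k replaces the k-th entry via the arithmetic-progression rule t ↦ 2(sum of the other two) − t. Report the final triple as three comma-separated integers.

start (2,-4,0) = (f(1,0),f(0,1),f(1,1))
replace slot 1: 2·((-4)+0) − 2 = -10 → (-10,-4,0)
replace slot 2: 2·((-10)+0) − (-4) = -16 → (-10,-16,0)
replace slot 1: 2·((-16)+0) − (-10) = -22 → (-22,-16,0)
replace slot 2: 2·((-22)+0) − (-16) = -28 → (-22,-28,0)

-22,-28,0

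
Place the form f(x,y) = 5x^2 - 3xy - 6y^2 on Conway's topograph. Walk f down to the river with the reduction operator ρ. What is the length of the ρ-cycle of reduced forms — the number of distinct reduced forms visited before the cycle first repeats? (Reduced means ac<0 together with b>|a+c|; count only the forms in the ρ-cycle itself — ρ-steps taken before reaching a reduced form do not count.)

D = 129, ⌊√D⌋ = 11
descent: ρ → (-6,3,5)  [lands on river]
river: ρ → (5,7,-4)
river: ρ → (-4,9,3)
river: ρ → (3,9,-4)
river: ρ → (-4,7,5)
river: ρ → (5,3,-6)
river: ρ → (-6,9,2)
river: ρ → (2,11,-1)
river: ρ → (-1,11,2)
river: ρ → (2,9,-6)
ρ-cycle length = 10 (tail of 1 descent step not counted)

10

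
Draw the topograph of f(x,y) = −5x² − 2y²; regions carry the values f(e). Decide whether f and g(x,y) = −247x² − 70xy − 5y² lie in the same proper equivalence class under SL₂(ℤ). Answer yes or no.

D₁ = -40, D₂ = -40
f is negative-definite; reduce −f:
−f: flip: (5,0,2)→(2,0,5)
−f: reduced (well bottom): (2,0,5) with a≤c, −a<b≤a
flip sign back: reduced form of f is (-2,0,-5)
g is negative-definite; reduce −g:
−g: flip: (247,70,5)→(5,-70,247)
−g: translate: b→0 (≡-70 mod 10), so (5,-70,247)→(5,0,2)
−g: flip: (5,0,2)→(2,0,5)
−g: reduced (well bottom): (2,0,5) with a≤c, −a<b≤a
flip sign back: reduced form of g is (-2,0,-5)
reduced forms (-2, 0, -5) vs (-2, 0, -5) ⇒ equivalent

yes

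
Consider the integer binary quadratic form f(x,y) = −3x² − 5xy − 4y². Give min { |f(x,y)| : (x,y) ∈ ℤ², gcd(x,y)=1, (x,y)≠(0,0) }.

translate: b→-1 (≡5 mod 6), so (3,5,4)→(3,-1,2)
flip: (3,-1,2)→(2,1,3)
reduced (well bottom): (2,1,3) with a≤c, −a<b≤a
well minimum |f| = |-2| = 2 (negative-definite)

2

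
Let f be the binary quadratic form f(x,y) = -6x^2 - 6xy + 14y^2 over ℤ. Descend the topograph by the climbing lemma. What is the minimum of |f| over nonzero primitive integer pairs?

descent: ρ → (14,6,-6)
descent: ρ → (-6,18,2)  [lands on river]
river: ρ → (2,18,-6)
closes: descent 2, river 2
min |a| on river = 2

2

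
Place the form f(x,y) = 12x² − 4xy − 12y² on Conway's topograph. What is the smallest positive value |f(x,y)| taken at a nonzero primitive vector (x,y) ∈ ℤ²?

descent: ρ → (-12,4,12)  [lands on river]
river: ρ → (12,20,-4)
river: ρ → (-4,20,12)
river: ρ → (12,4,-12)
river: ρ → (-12,20,4)
river: ρ → (4,20,-12)
closes: descent 1, river 6
min |a| on river = 4

4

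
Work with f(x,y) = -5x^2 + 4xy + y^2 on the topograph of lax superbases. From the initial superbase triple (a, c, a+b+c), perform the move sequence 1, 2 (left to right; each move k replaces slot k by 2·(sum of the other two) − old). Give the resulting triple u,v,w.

start (-5,1,0) = (f(1,0),f(0,1),f(1,1))
replace slot 1: 2·(1+0) − (-5) = 7 → (7,1,0)
replace slot 2: 2·(7+0) − 1 = 13 → (7,13,0)

7,13,0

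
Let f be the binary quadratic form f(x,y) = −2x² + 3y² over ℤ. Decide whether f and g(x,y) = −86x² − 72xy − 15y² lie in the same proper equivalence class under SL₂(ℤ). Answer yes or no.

D₁ = 24, D₂ = 24
river cycle of f (length 2): (-2, 4, 1), (1, 4, -2)
river cycle of g (length 2): (-2, 4, 1), (1, 4, -2)
cycles coincide ⇒ equivalent

yes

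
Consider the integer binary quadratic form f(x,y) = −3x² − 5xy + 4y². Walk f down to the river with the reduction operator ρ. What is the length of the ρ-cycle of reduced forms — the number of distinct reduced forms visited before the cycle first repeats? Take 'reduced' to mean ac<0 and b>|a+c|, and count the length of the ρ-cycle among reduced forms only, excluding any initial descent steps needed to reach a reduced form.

D = 73, ⌊√D⌋ = 8
descent: ρ → (4,5,-3)  [lands on river]
river: ρ → (-3,7,2)
river: ρ → (2,5,-6)
river: ρ → (-6,7,1)
river: ρ → (1,7,-6)
river: ρ → (-6,5,2)
river: ρ → (2,7,-3)
river: ρ → (-3,5,4)
river: ρ → (4,3,-4)
river: ρ → (-4,5,3)
river: ρ → (3,7,-2)
river: ρ → (-2,5,6)
river: ρ → (6,7,-1)
river: ρ → (-1,7,6)
river: ρ → (6,5,-2)
river: ρ → (-2,7,3)
river: ρ → (3,5,-4)
river: ρ → (-4,3,4)
ρ-cycle length = 18 (tail of 1 descent step not counted)

18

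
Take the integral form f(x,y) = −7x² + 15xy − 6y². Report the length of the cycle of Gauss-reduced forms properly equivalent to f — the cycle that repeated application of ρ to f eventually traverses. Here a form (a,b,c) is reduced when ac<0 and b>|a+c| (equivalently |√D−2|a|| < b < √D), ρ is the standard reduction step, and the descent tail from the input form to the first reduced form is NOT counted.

D = 57, ⌊√D⌋ = 7
descent: ρ → (-6,-3,2)
descent: ρ → (2,7,-1)  [lands on river]
river: ρ → (-1,7,2)
river: ρ → (2,5,-4)
river: ρ → (-4,3,3)
river: ρ → (3,3,-4)
river: ρ → (-4,5,2)
ρ-cycle length = 6 (tail of 2 descent steps not counted)

6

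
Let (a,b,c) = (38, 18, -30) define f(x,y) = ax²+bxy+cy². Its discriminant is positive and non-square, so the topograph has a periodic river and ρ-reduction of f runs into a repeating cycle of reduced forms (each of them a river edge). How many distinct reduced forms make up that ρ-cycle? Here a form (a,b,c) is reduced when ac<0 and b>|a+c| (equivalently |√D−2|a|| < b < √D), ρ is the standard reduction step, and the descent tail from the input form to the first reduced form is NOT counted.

D = 4884, ⌊√D⌋ = 69
river: ρ → (-30,42,26)
river: ρ → (26,62,-10)
river: ρ → (-10,58,38)
river: ρ → (38,18,-30)
ρ-cycle length = 4 (tail of 0 descent steps not counted)

4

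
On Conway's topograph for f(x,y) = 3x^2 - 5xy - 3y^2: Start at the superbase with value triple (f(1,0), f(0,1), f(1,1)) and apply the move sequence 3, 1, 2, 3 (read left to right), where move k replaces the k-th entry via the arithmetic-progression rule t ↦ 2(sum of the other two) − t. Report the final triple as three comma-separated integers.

start (3,-3,-5) = (f(1,0),f(0,1),f(1,1))
replace slot 3: 2·(3+(-3)) − (-5) = 5 → (3,-3,5)
replace slot 1: 2·((-3)+5) − 3 = 1 → (1,-3,5)
replace slot 2: 2·(1+5) − (-3) = 15 → (1,15,5)
replace slot 3: 2·(1+15) − 5 = 27 → (1,15,27)

1,15,27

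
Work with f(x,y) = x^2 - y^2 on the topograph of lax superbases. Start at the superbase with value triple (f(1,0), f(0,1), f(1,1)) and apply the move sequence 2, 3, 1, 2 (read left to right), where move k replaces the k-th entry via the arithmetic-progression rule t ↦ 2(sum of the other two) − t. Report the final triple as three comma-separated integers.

start (1,-1,0) = (f(1,0),f(0,1),f(1,1))
replace slot 2: 2·(1+0) − (-1) = 3 → (1,3,0)
replace slot 3: 2·(1+3) − 0 = 8 → (1,3,8)
replace slot 1: 2·(3+8) − 1 = 21 → (21,3,8)
replace slot 2: 2·(21+8) − 3 = 55 → (21,55,8)

21,55,8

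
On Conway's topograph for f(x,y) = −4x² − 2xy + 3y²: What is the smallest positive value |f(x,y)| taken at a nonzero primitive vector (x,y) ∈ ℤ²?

descent: ρ → (3,2,-4)  [lands on river]
river: ρ → (-4,6,1)
river: ρ → (1,6,-4)
river: ρ → (-4,2,3)
river: ρ → (3,4,-3)
river: ρ → (-3,2,4)
river: ρ → (4,6,-1)
river: ρ → (-1,6,4)
river: ρ → (4,2,-3)
river: ρ → (-3,4,3)
closes: descent 1, river 10
min |a| on river = 1

1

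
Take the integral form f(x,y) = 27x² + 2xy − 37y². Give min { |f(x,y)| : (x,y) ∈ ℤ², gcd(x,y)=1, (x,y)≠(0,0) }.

descent: ρ → (-37,-2,27)
descent: ρ → (27,56,-8)  [lands on river]
river: ρ → (-8,56,27)
river: ρ → (27,52,-12)
river: ρ → (-12,44,43)
river: ρ → (43,42,-13)
river: ρ → (-13,62,3)
river: ρ → (3,58,-53)
river: ρ → (-53,48,8)
river: ρ → (8,48,-53)
river: ρ → (-53,58,3)
river: ρ → (3,62,-13)
river: ρ → (-13,42,43)
river: ρ → (43,44,-12)
river: ρ → (-12,52,27)
closes: descent 2, river 14
min |a| on river = 3

3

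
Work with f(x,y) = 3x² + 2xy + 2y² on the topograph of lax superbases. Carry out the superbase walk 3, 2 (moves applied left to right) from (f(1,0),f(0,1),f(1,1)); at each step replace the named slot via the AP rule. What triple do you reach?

start (3,2,7) = (f(1,0),f(0,1),f(1,1))
replace slot 3: 2·(3+2) − 7 = 3 → (3,2,3)
replace slot 2: 2·(3+3) − 2 = 10 → (3,10,3)

3,10,3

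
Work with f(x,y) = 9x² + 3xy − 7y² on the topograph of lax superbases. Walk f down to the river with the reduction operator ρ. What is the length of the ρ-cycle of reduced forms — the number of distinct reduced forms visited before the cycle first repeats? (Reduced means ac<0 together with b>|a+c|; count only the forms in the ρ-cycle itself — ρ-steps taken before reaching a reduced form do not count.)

D = 261, ⌊√D⌋ = 16
river: ρ → (-7,11,5)
river: ρ → (5,9,-9)
river: ρ → (-9,9,5)
river: ρ → (5,11,-7)
river: ρ → (-7,3,9)
river: ρ → (9,15,-1)
river: ρ → (-1,15,9)
river: ρ → (9,3,-7)
ρ-cycle length = 8 (tail of 0 descent steps not counted)

8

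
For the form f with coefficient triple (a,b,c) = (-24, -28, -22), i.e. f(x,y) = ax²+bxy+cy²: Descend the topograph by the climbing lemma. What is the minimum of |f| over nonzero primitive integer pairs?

translate: b→-20 (≡28 mod 48), so (24,28,22)→(24,-20,18)
flip: (24,-20,18)→(18,20,24)
translate: b→-16 (≡20 mod 36), so (18,20,24)→(18,-16,22)
reduced (well bottom): (18,-16,22) with a≤c, −a<b≤a
well minimum |f| = |-18| = 18 (negative-definite)

18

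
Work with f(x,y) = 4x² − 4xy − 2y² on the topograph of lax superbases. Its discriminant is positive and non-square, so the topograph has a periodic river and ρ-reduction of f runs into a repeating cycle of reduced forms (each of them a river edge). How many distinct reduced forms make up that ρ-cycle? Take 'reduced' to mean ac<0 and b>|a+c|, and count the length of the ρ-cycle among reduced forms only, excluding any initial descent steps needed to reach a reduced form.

D = 48, ⌊√D⌋ = 6
descent: ρ → (-2,4,4)  [lands on river]
river: ρ → (4,4,-2)
ρ-cycle length = 2 (tail of 1 descent step not counted)

2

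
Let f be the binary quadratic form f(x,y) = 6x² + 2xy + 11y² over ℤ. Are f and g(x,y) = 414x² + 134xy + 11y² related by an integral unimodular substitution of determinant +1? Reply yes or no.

D₁ = -260, D₂ = -260
f: reduced (well bottom): (6,2,11) with a≤c, −a<b≤a
g: flip: (414,134,11)→(11,-134,414)
g: translate: b→-2 (≡-134 mod 22), so (11,-134,414)→(11,-2,6)
g: flip: (11,-2,6)→(6,2,11)
g: reduced (well bottom): (6,2,11) with a≤c, −a<b≤a
reduced forms (6, 2, 11) vs (6, 2, 11) ⇒ equivalent

yes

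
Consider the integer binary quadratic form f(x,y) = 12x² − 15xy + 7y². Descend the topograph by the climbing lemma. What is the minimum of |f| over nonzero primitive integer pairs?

translate: b→9 (≡-15 mod 24), so (12,-15,7)→(12,9,4)
flip: (12,9,4)→(4,-9,12)
translate: b→-1 (≡-9 mod 8), so (4,-9,12)→(4,-1,7)
reduced (well bottom): (4,-1,7) with a≤c, −a<b≤a
well minimum = a = 4

4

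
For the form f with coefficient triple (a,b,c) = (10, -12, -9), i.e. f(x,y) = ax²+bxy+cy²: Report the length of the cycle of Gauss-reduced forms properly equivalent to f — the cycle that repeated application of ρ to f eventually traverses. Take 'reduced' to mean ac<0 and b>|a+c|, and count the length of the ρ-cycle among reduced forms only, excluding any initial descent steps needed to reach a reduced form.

D = 504, ⌊√D⌋ = 22
descent: ρ → (-9,12,10)  [lands on river]
river: ρ → (10,8,-11)
river: ρ → (-11,14,7)
river: ρ → (7,14,-11)
river: ρ → (-11,8,10)
river: ρ → (10,12,-9)
river: ρ → (-9,6,13)
river: ρ → (13,20,-2)
river: ρ → (-2,20,13)
river: ρ → (13,6,-9)
ρ-cycle length = 10 (tail of 1 descent step not counted)

10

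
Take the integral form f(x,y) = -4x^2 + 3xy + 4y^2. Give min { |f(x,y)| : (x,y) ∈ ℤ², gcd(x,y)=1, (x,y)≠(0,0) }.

river: ρ → (4,5,-3)
river: ρ → (-3,7,2)
river: ρ → (2,5,-6)
river: ρ → (-6,7,1)
river: ρ → (1,7,-6)
river: ρ → (-6,5,2)
river: ρ → (2,7,-3)
river: ρ → (-3,5,4)
river: ρ → (4,3,-4)
river: ρ → (-4,5,3)
river: ρ → (3,7,-2)
river: ρ → (-2,5,6)
river: ρ → (6,7,-1)
river: ρ → (-1,7,6)
river: ρ → (6,5,-2)
river: ρ → (-2,7,3)
river: ρ → (3,5,-4)
river: ρ → (-4,3,4)
closes: descent 0, river 18
min |a| on river = 1

1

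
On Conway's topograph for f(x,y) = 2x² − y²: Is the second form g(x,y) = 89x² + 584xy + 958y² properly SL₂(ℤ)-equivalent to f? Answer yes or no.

D₁ = 8, D₂ = 8
river cycle of f (length 2): (-1, 2, 1), (1, 2, -1)
river cycle of g (length 2): (1, 2, -1), (-1, 2, 1)
cycles coincide ⇒ equivalent

yes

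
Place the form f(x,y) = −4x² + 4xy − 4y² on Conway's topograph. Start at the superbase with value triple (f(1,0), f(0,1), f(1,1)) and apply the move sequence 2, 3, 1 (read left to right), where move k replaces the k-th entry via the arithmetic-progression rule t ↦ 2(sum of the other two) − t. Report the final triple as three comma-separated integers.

start (-4,-4,-4) = (f(1,0),f(0,1),f(1,1))
replace slot 2: 2·((-4)+(-4)) − (-4) = -12 → (-4,-12,-4)
replace slot 3: 2·((-4)+(-12)) − (-4) = -28 → (-4,-12,-28)
replace slot 1: 2·((-12)+(-28)) − (-4) = -76 → (-76,-12,-28)

-76,-12,-28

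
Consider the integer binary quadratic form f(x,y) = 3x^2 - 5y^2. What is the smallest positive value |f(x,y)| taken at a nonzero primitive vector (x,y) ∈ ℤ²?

descent: ρ → (-5,0,3)
descent: ρ → (3,6,-2)  [lands on river]
river: ρ → (-2,6,3)
closes: descent 2, river 2
min |a| on river = 2

2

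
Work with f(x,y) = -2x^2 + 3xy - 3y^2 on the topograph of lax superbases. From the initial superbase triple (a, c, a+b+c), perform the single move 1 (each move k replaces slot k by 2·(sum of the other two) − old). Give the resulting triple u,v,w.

start (-2,-3,-2) = (f(1,0),f(0,1),f(1,1))
replace slot 1: 2·((-3)+(-2)) − (-2) = -8 → (-8,-3,-2)

-8,-3,-2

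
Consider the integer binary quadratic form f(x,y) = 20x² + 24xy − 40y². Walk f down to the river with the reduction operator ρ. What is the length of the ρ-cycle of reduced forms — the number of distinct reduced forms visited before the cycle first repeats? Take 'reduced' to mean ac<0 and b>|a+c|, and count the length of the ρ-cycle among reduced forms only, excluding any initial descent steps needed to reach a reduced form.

D = 3776, ⌊√D⌋ = 61
river: ρ → (-40,56,4)
river: ρ → (4,56,-40)
river: ρ → (-40,24,20)
river: ρ → (20,56,-8)
river: ρ → (-8,56,20)
river: ρ → (20,24,-40)
ρ-cycle length = 6 (tail of 0 descent steps not counted)

6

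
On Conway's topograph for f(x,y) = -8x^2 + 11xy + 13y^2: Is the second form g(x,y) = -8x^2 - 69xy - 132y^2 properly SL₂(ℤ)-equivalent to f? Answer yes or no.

D₁ = 537, D₂ = 537
river cycle of f (length 16): (13, 15, -6), (-6, 21, 4), (4, 19, -11), (-11, 3, 12), (12, 21, -2), (-2, 23, 1), (1, 23, -2), (-2, 21, 12), (12, 3, -11), (-11, 19, 4), … (6 more)
river cycle of g (length 16): (-8, 11, 13), (13, 15, -6), (-6, 21, 4), (4, 19, -11), (-11, 3, 12), (12, 21, -2), (-2, 23, 1), (1, 23, -2), (-2, 21, 12), (12, 3, -11), … (6 more)
cycles coincide ⇒ equivalent

yes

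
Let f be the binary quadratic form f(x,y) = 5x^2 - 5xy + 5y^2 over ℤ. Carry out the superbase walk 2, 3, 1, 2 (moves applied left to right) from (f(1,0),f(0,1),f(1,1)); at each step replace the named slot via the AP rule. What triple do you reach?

start (5,5,5) = (f(1,0),f(0,1),f(1,1))
replace slot 2: 2·(5+5) − 5 = 15 → (5,15,5)
replace slot 3: 2·(5+15) − 5 = 35 → (5,15,35)
replace slot 1: 2·(15+35) − 5 = 95 → (95,15,35)
replace slot 2: 2·(95+35) − 15 = 245 → (95,245,35)

95,245,35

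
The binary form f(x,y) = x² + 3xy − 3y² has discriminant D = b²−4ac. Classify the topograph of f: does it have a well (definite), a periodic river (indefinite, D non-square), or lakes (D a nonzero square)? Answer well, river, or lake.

D = b²−4ac = 3² − 4·1·(-3) = 21
D > 0 non-square ⇒ indefinite ⇒ periodic river

river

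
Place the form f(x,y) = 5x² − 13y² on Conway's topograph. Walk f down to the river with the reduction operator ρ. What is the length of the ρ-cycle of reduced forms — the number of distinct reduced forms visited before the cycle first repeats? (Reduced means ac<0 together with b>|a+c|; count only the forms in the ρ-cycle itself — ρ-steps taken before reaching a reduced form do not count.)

D = 260, ⌊√D⌋ = 16
descent: ρ → (-13,0,5)
descent: ρ → (5,10,-8)  [lands on river]
river: ρ → (-8,6,7)
river: ρ → (7,8,-7)
river: ρ → (-7,6,8)
river: ρ → (8,10,-5)
river: ρ → (-5,10,8)
river: ρ → (8,6,-7)
river: ρ → (-7,8,7)
river: ρ → (7,6,-8)
river: ρ → (-8,10,5)
ρ-cycle length = 10 (tail of 2 descent steps not counted)

10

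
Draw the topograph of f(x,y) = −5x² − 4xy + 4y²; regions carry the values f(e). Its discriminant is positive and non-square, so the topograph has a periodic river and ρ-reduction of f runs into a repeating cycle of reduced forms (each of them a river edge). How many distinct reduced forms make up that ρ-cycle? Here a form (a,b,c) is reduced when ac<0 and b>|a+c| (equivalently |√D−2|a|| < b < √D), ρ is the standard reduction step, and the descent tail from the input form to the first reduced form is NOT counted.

D = 96, ⌊√D⌋ = 9
descent: ρ → (4,4,-5)  [lands on river]
river: ρ → (-5,6,3)
river: ρ → (3,6,-5)
river: ρ → (-5,4,4)
ρ-cycle length = 4 (tail of 1 descent step not counted)

4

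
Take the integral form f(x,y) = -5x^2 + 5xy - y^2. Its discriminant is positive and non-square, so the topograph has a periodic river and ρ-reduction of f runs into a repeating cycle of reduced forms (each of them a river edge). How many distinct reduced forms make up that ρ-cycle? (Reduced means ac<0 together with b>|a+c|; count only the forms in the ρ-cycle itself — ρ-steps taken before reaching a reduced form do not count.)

D = 5, ⌊√D⌋ = 2
descent: ρ → (-1,1,1)  [lands on river]
river: ρ → (1,1,-1)
ρ-cycle length = 2 (tail of 1 descent step not counted)

2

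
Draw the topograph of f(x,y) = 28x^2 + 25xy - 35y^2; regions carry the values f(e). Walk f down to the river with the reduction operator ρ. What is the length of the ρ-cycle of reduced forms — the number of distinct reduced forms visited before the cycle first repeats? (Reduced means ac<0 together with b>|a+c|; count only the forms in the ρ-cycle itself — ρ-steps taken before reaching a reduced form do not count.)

D = 4545, ⌊√D⌋ = 67
river: ρ → (-35,45,18)
river: ρ → (18,63,-8)
river: ρ → (-8,65,10)
river: ρ → (10,55,-38)
river: ρ → (-38,21,27)
river: ρ → (27,33,-32)
river: ρ → (-32,31,28)
river: ρ → (28,25,-35)
ρ-cycle length = 8 (tail of 0 descent steps not counted)

8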